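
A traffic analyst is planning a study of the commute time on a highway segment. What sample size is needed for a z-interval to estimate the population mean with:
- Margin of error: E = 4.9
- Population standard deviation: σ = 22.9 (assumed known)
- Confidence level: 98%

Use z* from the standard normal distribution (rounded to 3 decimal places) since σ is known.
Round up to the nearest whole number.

Using z* since population σ is known (z-interval formula).

For 98% confidence, z* = 2.326 (from standard normal table)

Sample size formula for z-interval: n = (z*σ/E)²

n = (2.326 × 22.9 / 4.9)²
  = (10.870490)²
  = 118.1675

Round up to the nearest whole number: n = 119

119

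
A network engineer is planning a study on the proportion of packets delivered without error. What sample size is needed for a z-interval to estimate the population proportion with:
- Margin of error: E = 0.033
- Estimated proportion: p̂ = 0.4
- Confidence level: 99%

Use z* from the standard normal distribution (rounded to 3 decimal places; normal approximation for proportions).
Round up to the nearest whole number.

Using z* for proportion z-interval (normal approximation).

For 99% confidence, z* = 2.576 (from standard normal table)

Sample size formula for proportion z-interval: n = z*²p̂(1-p̂)/E²

n = 2.576² × 0.4 × 0.6 / 0.033²
  = 6.635776 × 0.24 / 0.001089
  = 1462.4300

Round up to the nearest whole number: n = 1463

1463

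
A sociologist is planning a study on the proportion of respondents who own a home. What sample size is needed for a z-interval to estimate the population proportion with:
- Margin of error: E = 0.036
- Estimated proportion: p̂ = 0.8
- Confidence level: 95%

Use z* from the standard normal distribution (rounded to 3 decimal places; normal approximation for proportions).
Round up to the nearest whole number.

Using z* for proportion z-interval (normal approximation).

For 95% confidence, z* = 1.96 (from standard normal table)

Sample size formula for proportion z-interval: n = z*²p̂(1-p̂)/E²

n = 1.96² × 0.8 × 0.2 / 0.036²
  = 3.8416 × 0.16 / 0.001296
  = 474.2716

Round up to the nearest whole number: n = 475

475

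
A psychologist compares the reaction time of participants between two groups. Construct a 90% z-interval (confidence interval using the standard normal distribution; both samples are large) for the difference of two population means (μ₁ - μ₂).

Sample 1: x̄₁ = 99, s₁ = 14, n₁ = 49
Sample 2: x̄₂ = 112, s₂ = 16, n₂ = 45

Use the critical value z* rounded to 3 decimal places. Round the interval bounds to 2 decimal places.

Both samples are large (n₁ = 49 ≥ 30, n₂ = 45 ≥ 30), so a z-interval for the difference of means applies.

Point estimate: x̄₁ - x̄₂ = 99 - 112 = -13

Standard error: SE = √(s₁²/n₁ + s₂²/n₂)
= √(14²/49 + 16²/45)
= √(4.000000 + 5.688889)
= 3.112698

For 90% confidence, z* = 1.645 (from standard normal table)
Margin of error: E = z* × SE = 1.645 × 3.112698 = 5.1204

Z-interval: (x̄₁ - x̄₂) ± E = -13 ± 5.1204 = (-18.1204, -7.8796)

Rounded to 2 decimal places:

(-18.12, -7.88)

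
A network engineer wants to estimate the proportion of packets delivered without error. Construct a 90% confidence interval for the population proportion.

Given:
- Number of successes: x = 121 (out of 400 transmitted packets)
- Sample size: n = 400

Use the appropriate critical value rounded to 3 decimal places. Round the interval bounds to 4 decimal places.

Sample proportion: p̂ = 121/400 = 0.302500

Check conditions for normal approximation:
  np̂ = 121 ≥ 10 ✓
  n(1-p̂) = 279 ≥ 10 ✓

The sample is large enough, so use a z-interval (normal approximation) for the proportion.

For 90% confidence, z* = 1.645 (from standard normal table)

Standard error: SE = √(p̂(1-p̂)/n) = √(0.302500×0.697500/400) = 0.02296703

Margin of error: E = z* × SE = 1.645 × 0.02296703 = 0.037781

Z-interval: p̂ ± E = 0.302500 ± 0.037781 = (0.264719, 0.340281)

Rounded to 4 decimal places:

(0.2647, 0.3403)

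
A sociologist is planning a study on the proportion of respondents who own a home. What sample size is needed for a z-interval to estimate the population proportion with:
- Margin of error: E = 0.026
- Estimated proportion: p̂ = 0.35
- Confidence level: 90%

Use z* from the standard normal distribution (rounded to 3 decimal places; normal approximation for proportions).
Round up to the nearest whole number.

Using z* for proportion z-interval (normal approximation).

For 90% confidence, z* = 1.645 (from standard normal table)

Sample size formula for proportion z-interval: n = z*²p̂(1-p̂)/E²

n = 1.645² × 0.35 × 0.65 / 0.026²
  = 2.706025 × 0.2275 / 0.000676
  = 910.6815

Round up to the nearest whole number: n = 911

911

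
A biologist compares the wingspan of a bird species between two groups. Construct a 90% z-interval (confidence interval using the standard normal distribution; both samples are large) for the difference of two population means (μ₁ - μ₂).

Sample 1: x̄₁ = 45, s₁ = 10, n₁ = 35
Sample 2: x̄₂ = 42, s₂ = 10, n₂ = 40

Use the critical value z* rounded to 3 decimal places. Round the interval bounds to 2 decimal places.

Both samples are large (n₁ = 35 ≥ 30, n₂ = 40 ≥ 30), so a z-interval for the difference of means applies.

Point estimate: x̄₁ - x̄₂ = 45 - 42 = 3

Standard error: SE = √(s₁²/n₁ + s₂²/n₂)
= √(10²/35 + 10²/40)
= √(2.857143 + 2.500000)
= 2.314550

For 90% confidence, z* = 1.645 (from standard normal table)
Margin of error: E = z* × SE = 1.645 × 2.314550 = 3.8074

Z-interval: (x̄₁ - x̄₂) ± E = 3 ± 3.8074 = (-0.8074, 6.8074)

Rounded to 2 decimal places:

(-0.81, 6.81)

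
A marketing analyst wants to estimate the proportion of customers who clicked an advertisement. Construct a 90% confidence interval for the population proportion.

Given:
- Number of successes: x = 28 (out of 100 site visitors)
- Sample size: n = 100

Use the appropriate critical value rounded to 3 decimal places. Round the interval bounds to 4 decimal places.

Sample proportion: p̂ = 28/100 = 0.280000

Check conditions for normal approximation:
  np̂ = 28 ≥ 10 ✓
  n(1-p̂) = 72 ≥ 10 ✓

The sample is large enough, so use a z-interval (normal approximation) for the proportion.

For 90% confidence, z* = 1.645 (from standard normal table)

Standard error: SE = √(p̂(1-p̂)/n) = √(0.280000×0.720000/100) = 0.04489989

Margin of error: E = z* × SE = 1.645 × 0.04489989 = 0.073860

Z-interval: p̂ ± E = 0.280000 ± 0.073860 = (0.206140, 0.353860)

Rounded to 4 decimal places:

(0.2061, 0.3539)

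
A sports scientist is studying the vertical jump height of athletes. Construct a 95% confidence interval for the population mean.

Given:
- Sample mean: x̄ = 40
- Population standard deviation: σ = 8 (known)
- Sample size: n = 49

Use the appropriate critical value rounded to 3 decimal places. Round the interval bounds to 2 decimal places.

The population standard deviation σ is known, so use a z-interval (standard normal critical value).

For 95% confidence, z* = 1.96 (from standard normal table)

Standard error: SE = σ/√n = 8/√49 = 1.142857

Margin of error: E = z* × SE = 1.96 × 1.142857 = 2.2400

Z-interval: x̄ ± E = 40 ± 2.2400 = (37.7600, 42.2400)

Rounded to 2 decimal places:

(37.76, 42.24)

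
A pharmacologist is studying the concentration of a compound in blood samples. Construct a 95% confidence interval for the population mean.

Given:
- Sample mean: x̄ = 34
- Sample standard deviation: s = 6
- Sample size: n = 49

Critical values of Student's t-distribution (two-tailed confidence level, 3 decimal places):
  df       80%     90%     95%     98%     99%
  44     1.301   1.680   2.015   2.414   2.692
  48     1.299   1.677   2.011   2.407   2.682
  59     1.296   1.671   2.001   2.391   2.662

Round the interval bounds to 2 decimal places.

The population standard deviation σ is unknown (only the sample standard deviation s is given), so use a t-interval with df = n - 1 = 49 - 1 = 48.

For 95% confidence with df = 48, t* = 2.011 (from t-table)

Standard error: SE = s/√n = 6/√49 = 0.857143

Margin of error: E = t* × SE = 2.011 × 0.857143 = 1.7237

T-interval: x̄ ± E = 34 ± 1.7237 = (32.2763, 35.7237)

Rounded to 2 decimal places:

(32.28, 35.72)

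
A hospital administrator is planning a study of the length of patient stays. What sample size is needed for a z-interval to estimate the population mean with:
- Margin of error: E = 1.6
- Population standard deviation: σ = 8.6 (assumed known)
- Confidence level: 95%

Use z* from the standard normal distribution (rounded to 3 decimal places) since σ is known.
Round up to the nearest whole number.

Using z* since population σ is known (z-interval formula).

For 95% confidence, z* = 1.96 (from standard normal table)

Sample size formula for z-interval: n = (z*σ/E)²

n = (1.96 × 8.6 / 1.6)²
  = (10.535000)²
  = 110.9862

Round up to the nearest whole number: n = 111

111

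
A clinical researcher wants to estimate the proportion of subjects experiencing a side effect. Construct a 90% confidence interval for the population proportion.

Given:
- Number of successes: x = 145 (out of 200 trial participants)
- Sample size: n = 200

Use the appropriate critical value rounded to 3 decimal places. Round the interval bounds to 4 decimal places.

Sample proportion: p̂ = 145/200 = 0.725000

Check conditions for normal approximation:
  np̂ = 145 ≥ 10 ✓
  n(1-p̂) = 55 ≥ 10 ✓

The sample is large enough, so use a z-interval (normal approximation) for the proportion.

For 90% confidence, z* = 1.645 (from standard normal table)

Standard error: SE = √(p̂(1-p̂)/n) = √(0.725000×0.275000/200) = 0.03157333

Margin of error: E = z* × SE = 1.645 × 0.03157333 = 0.051938

Z-interval: p̂ ± E = 0.725000 ± 0.051938 = (0.673062, 0.776938)

Rounded to 4 decimal places:

(0.6731, 0.7769)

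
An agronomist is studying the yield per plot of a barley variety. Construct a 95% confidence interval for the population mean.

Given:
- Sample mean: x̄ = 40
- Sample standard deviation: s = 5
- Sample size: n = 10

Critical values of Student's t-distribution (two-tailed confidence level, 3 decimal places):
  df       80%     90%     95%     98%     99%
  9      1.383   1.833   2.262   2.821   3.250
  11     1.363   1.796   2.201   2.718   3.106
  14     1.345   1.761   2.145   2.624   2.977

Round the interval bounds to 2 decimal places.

The population standard deviation σ is unknown (only the sample standard deviation s is given), so use a t-interval with df = n - 1 = 10 - 1 = 9.

For 95% confidence with df = 9, t* = 2.262 (from t-table)

Standard error: SE = s/√n = 5/√10 = 1.581139

Margin of error: E = t* × SE = 2.262 × 1.581139 = 3.5765

T-interval: x̄ ± E = 40 ± 3.5765 = (36.4235, 43.5765)

Rounded to 2 decimal places:

(36.42, 43.58)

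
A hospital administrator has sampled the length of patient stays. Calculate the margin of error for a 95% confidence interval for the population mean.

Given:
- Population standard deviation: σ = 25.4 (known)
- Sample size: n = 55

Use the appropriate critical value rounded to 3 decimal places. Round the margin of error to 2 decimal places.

The population standard deviation σ is known, so use the z-interval margin of error formula.

For 95% confidence, z* = 1.96 (from standard normal table)

Margin of error formula for z-interval: E = z* × σ/√n

E = 1.96 × 25.4/√55
  = 1.96 × 3.424935
  = 6.7129

Rounded to 2 decimal places:

6.71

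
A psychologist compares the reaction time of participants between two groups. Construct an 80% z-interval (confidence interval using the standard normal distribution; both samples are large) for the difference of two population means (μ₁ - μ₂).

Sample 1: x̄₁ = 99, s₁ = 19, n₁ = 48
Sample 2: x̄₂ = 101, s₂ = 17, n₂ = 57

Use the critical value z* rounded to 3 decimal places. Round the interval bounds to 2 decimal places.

Both samples are large (n₁ = 48 ≥ 30, n₂ = 57 ≥ 30), so a z-interval for the difference of means applies.

Point estimate: x̄₁ - x̄₂ = 99 - 101 = -2

Standard error: SE = √(s₁²/n₁ + s₂²/n₂)
= √(19²/48 + 17²/57)
= √(7.520833 + 5.070175)
= 3.548381

For 80% confidence, z* = 1.282 (from standard normal table)
Margin of error: E = z* × SE = 1.282 × 3.548381 = 4.5490

Z-interval: (x̄₁ - x̄₂) ± E = -2 ± 4.5490 = (-6.5490, 2.5490)

Rounded to 2 decimal places:

(-6.55, 2.55)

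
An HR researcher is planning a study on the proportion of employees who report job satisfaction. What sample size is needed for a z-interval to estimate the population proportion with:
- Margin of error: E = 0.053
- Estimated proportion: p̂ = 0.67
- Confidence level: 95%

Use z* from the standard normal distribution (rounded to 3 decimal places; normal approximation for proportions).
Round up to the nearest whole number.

Using z* for proportion z-interval (normal approximation).

For 95% confidence, z* = 1.96 (from standard normal table)

Sample size formula for proportion z-interval: n = z*²p̂(1-p̂)/E²

n = 1.96² × 0.67 × 0.33 / 0.053²
  = 3.8416 × 0.2211 / 0.002809
  = 302.3773

Round up to the nearest whole number: n = 303

303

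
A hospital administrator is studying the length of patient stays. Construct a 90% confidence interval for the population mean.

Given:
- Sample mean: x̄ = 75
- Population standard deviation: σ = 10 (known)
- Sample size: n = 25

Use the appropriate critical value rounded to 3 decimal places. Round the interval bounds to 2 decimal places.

The population standard deviation σ is known, so use a z-interval (standard normal critical value).

For 90% confidence, z* = 1.645 (from standard normal table)

Standard error: SE = σ/√n = 10/√25 = 2.000000

Margin of error: E = z* × SE = 1.645 × 2.000000 = 3.2900

Z-interval: x̄ ± E = 75 ± 3.2900 = (71.7100, 78.2900)

Rounded to 2 decimal places:

(71.71, 78.29)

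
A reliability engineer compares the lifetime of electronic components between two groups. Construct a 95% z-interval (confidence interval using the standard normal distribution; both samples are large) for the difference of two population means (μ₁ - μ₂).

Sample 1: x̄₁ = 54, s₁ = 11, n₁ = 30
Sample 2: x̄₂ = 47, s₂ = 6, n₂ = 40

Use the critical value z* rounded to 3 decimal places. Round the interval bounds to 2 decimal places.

Both samples are large (n₁ = 30 ≥ 30, n₂ = 40 ≥ 30), so a z-interval for the difference of means applies.

Point estimate: x̄₁ - x̄₂ = 54 - 47 = 7

Standard error: SE = √(s₁²/n₁ + s₂²/n₂)
= √(11²/30 + 6²/40)
= √(4.033333 + 0.900000)
= 2.221111

For 95% confidence, z* = 1.96 (from standard normal table)
Margin of error: E = z* × SE = 1.96 × 2.221111 = 4.3534

Z-interval: (x̄₁ - x̄₂) ± E = 7 ± 4.3534 = (2.6466, 11.3534)

Rounded to 2 decimal places:

(2.65, 11.35)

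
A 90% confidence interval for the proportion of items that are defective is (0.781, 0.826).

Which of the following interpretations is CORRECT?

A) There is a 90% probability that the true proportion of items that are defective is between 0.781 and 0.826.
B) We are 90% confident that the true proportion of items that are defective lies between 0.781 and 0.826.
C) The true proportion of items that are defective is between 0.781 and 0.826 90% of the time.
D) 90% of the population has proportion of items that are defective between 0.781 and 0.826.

A confidence interval represents our confidence in the procedure, not a probability statement about the parameter.

Key concept: If we repeated this sampling process many times and computed a 90% CI each time, about 90% of those intervals would contain the true population parameter.

For this specific interval (0.781, 0.826):
- Midpoint (point estimate): 0.8035
- Margin of error: 0.0225

The correct interpretation is the one stating confidence that the true parameter lies in the interval — option B.

B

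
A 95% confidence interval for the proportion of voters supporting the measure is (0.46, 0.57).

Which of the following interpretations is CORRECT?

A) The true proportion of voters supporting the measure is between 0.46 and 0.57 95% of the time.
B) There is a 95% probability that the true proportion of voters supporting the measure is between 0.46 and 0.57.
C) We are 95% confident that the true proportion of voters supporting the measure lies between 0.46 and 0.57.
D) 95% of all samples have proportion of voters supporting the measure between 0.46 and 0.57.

A confidence interval represents our confidence in the procedure, not a probability statement about the parameter.

Key concept: If we repeated this sampling process many times and computed a 95% CI each time, about 95% of those intervals would contain the true population parameter.

For this specific interval (0.46, 0.57):
- Midpoint (point estimate): 0.515
- Margin of error: 0.055

The correct interpretation is the one stating confidence that the true parameter lies in the interval — option C.

C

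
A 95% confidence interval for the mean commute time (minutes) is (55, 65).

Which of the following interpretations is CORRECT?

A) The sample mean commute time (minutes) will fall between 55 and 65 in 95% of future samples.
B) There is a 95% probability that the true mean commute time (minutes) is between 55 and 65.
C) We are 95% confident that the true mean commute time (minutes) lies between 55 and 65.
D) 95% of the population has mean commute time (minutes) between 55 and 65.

A confidence interval represents our confidence in the procedure, not a probability statement about the parameter.

Key concept: If we repeated this sampling process many times and computed a 95% CI each time, about 95% of those intervals would contain the true population parameter.

For this specific interval (55, 65):
- Midpoint (point estimate): 60
- Margin of error: 5

The correct interpretation is the one stating confidence that the true parameter lies in the interval — option C.

C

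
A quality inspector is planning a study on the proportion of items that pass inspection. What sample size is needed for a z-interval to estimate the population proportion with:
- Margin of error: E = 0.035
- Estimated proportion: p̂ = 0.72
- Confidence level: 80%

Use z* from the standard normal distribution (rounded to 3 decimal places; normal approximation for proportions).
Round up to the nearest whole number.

Using z* for proportion z-interval (normal approximation).

For 80% confidence, z* = 1.282 (from standard normal table)

Sample size formula for proportion z-interval: n = z*²p̂(1-p̂)/E²

n = 1.282² × 0.72 × 0.28 / 0.035²
  = 1.643524 × 0.2016 / 0.001225
  = 270.4771

Round up to the nearest whole number: n = 271

271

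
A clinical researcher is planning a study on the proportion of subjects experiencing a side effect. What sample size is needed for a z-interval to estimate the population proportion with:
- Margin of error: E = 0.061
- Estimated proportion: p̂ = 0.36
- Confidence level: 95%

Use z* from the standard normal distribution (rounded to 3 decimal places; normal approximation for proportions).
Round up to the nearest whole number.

Using z* for proportion z-interval (normal approximation).

For 95% confidence, z* = 1.96 (from standard normal table)

Sample size formula for proportion z-interval: n = z*²p̂(1-p̂)/E²

n = 1.96² × 0.36 × 0.64 / 0.061²
  = 3.8416 × 0.2304 / 0.003721
  = 237.8674

Round up to the nearest whole number: n = 238

238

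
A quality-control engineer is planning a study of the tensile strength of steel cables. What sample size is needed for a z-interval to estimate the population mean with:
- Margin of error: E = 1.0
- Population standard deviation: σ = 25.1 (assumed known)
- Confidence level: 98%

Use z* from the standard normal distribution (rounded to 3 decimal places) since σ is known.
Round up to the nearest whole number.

Using z* since population σ is known (z-interval formula).

For 98% confidence, z* = 2.326 (from standard normal table)

Sample size formula for z-interval: n = (z*σ/E)²

n = (2.326 × 25.1 / 1.0)²
  = (58.382600)²
  = 3408.5280

Round up to the nearest whole number: n = 3409

3409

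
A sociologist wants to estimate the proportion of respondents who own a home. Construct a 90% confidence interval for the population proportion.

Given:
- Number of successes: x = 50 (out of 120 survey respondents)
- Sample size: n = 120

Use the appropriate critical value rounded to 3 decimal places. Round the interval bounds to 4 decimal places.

Sample proportion: p̂ = 50/120 = 0.416667

Check conditions for normal approximation:
  np̂ = 50 ≥ 10 ✓
  n(1-p̂) = 70 ≥ 10 ✓

The sample is large enough, so use a z-interval (normal approximation) for the proportion.

For 90% confidence, z* = 1.645 (from standard normal table)

Standard error: SE = √(p̂(1-p̂)/n) = √(0.416667×0.583333/120) = 0.04500514

Margin of error: E = z* × SE = 1.645 × 0.04500514 = 0.074033

Z-interval: p̂ ± E = 0.416667 ± 0.074033 = (0.342633, 0.490700)

Rounded to 4 decimal places:

(0.3426, 0.4907)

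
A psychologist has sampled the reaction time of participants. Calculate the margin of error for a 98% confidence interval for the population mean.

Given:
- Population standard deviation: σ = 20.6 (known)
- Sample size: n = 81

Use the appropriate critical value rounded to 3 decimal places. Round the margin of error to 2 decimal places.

The population standard deviation σ is known, so use the z-interval margin of error formula.

For 98% confidence, z* = 2.326 (from standard normal table)

Margin of error formula for z-interval: E = z* × σ/√n

E = 2.326 × 20.6/√81
  = 2.326 × 2.288889
  = 5.3240

Rounded to 2 decimal places:

5.32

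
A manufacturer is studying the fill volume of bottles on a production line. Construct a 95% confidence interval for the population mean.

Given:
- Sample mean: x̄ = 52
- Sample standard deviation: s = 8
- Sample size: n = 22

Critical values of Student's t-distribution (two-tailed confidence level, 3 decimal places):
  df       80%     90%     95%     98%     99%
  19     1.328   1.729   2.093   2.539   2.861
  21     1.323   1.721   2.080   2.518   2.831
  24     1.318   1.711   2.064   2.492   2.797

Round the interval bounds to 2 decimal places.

The population standard deviation σ is unknown (only the sample standard deviation s is given), so use a t-interval with df = n - 1 = 22 - 1 = 21.

For 95% confidence with df = 21, t* = 2.080 (from t-table)

Standard error: SE = s/√n = 8/√22 = 1.705606

Margin of error: E = t* × SE = 2.080 × 1.705606 = 3.5477

T-interval: x̄ ± E = 52 ± 3.5477 = (48.4523, 55.5477)

Rounded to 2 decimal places:

(48.45, 55.55)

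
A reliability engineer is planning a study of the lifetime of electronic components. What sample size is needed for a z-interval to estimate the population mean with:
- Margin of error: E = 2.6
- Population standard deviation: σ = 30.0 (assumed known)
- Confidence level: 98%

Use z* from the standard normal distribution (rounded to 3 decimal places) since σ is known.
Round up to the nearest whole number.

Using z* since population σ is known (z-interval formula).

For 98% confidence, z* = 2.326 (from standard normal table)

Sample size formula for z-interval: n = (z*σ/E)²

n = (2.326 × 30.0 / 2.6)²
  = (26.838462)²
  = 720.3030

Round up to the nearest whole number: n = 721

721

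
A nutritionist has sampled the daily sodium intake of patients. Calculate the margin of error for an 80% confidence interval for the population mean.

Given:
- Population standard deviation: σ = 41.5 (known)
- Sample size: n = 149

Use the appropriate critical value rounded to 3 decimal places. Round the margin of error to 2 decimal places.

The population standard deviation σ is known, so use the z-interval margin of error formula.

For 80% confidence, z* = 1.282 (from standard normal table)

Margin of error formula for z-interval: E = z* × σ/√n

E = 1.282 × 41.5/√149
  = 1.282 × 3.399812
  = 4.3586

Rounded to 2 decimal places:

4.36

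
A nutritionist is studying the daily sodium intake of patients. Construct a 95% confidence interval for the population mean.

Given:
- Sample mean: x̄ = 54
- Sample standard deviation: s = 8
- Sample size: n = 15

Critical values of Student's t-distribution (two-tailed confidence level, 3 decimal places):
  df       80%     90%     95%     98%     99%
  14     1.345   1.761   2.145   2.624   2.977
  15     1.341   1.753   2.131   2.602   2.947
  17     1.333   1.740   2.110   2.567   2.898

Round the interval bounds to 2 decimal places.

The population standard deviation σ is unknown (only the sample standard deviation s is given), so use a t-interval with df = n - 1 = 15 - 1 = 14.

For 95% confidence with df = 14, t* = 2.145 (from t-table)

Standard error: SE = s/√n = 8/√15 = 2.065591

Margin of error: E = t* × SE = 2.145 × 2.065591 = 4.4307

T-interval: x̄ ± E = 54 ± 4.4307 = (49.5693, 58.4307)

Rounded to 2 decimal places:

(49.57, 58.43)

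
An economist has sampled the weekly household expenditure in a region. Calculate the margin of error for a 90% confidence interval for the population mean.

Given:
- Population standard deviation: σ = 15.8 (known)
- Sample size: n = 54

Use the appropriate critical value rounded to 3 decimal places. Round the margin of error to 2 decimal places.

The population standard deviation σ is known, so use the z-interval margin of error formula.

For 90% confidence, z* = 1.645 (from standard normal table)

Margin of error formula for z-interval: E = z* × σ/√n

E = 1.645 × 15.8/√54
  = 1.645 × 2.150108
  = 3.5369

Rounded to 2 decimal places:

3.54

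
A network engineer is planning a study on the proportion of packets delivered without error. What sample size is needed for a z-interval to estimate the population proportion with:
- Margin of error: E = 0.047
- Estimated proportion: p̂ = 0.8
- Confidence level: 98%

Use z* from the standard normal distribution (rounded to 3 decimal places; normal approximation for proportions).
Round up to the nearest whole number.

Using z* for proportion z-interval (normal approximation).

For 98% confidence, z* = 2.326 (from standard normal table)

Sample size formula for proportion z-interval: n = z*²p̂(1-p̂)/E²

n = 2.326² × 0.8 × 0.2 / 0.047²
  = 5.410276 × 0.16 / 0.002209
  = 391.8715

Round up to the nearest whole number: n = 392

392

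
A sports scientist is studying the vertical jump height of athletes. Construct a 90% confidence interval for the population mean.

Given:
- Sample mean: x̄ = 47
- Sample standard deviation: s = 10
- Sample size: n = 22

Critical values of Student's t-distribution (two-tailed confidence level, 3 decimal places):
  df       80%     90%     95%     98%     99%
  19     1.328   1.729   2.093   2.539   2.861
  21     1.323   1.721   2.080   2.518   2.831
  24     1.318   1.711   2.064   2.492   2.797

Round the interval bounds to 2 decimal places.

The population standard deviation σ is unknown (only the sample standard deviation s is given), so use a t-interval with df = n - 1 = 22 - 1 = 21.

For 90% confidence with df = 21, t* = 1.721 (from t-table)

Standard error: SE = s/√n = 10/√22 = 2.132007

Margin of error: E = t* × SE = 1.721 × 2.132007 = 3.6692

T-interval: x̄ ± E = 47 ± 3.6692 = (43.3308, 50.6692)

Rounded to 2 decimal places:

(43.33, 50.67)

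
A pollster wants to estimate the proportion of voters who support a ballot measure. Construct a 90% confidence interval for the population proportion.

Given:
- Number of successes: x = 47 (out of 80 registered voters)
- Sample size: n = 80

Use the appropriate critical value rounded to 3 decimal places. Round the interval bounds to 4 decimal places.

Sample proportion: p̂ = 47/80 = 0.587500

Check conditions for normal approximation:
  np̂ = 47 ≥ 10 ✓
  n(1-p̂) = 33 ≥ 10 ✓

The sample is large enough, so use a z-interval (normal approximation) for the proportion.

For 90% confidence, z* = 1.645 (from standard normal table)

Standard error: SE = √(p̂(1-p̂)/n) = √(0.587500×0.412500/80) = 0.05503905

Margin of error: E = z* × SE = 1.645 × 0.05503905 = 0.090539

Z-interval: p̂ ± E = 0.587500 ± 0.090539 = (0.496961, 0.678039)

Rounded to 4 decimal places:

(0.4970, 0.6780)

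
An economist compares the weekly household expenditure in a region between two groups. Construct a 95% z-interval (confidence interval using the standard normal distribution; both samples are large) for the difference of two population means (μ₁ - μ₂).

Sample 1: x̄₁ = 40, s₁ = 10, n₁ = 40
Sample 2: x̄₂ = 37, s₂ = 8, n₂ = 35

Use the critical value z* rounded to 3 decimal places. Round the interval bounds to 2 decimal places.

Both samples are large (n₁ = 40 ≥ 30, n₂ = 35 ≥ 30), so a z-interval for the difference of means applies.

Point estimate: x̄₁ - x̄₂ = 40 - 37 = 3

Standard error: SE = √(s₁²/n₁ + s₂²/n₂)
= √(10²/40 + 8²/35)
= √(2.500000 + 1.828571)
= 2.080522

For 95% confidence, z* = 1.96 (from standard normal table)
Margin of error: E = z* × SE = 1.96 × 2.080522 = 4.0778

Z-interval: (x̄₁ - x̄₂) ± E = 3 ± 4.0778 = (-1.0778, 7.0778)

Rounded to 2 decimal places:

(-1.08, 7.08)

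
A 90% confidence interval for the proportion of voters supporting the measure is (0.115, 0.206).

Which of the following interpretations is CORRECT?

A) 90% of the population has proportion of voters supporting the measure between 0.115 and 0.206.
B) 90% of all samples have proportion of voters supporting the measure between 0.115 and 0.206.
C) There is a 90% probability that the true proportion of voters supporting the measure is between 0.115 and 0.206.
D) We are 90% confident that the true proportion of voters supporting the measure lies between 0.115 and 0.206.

A confidence interval represents our confidence in the procedure, not a probability statement about the parameter.

Key concept: If we repeated this sampling process many times and computed a 90% CI each time, about 90% of those intervals would contain the true population parameter.

For this specific interval (0.115, 0.206):
- Midpoint (point estimate): 0.1605
- Margin of error: 0.0455

The correct interpretation is the one stating confidence that the true parameter lies in the interval — option D.

D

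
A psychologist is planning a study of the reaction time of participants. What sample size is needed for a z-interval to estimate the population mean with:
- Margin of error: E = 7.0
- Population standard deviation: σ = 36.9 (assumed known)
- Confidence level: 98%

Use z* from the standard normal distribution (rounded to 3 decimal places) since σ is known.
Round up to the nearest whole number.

Using z* since population σ is known (z-interval formula).

For 98% confidence, z* = 2.326 (from standard normal table)

Sample size formula for z-interval: n = (z*σ/E)²

n = (2.326 × 36.9 / 7.0)²
  = (12.261343)²
  = 150.3405

Round up to the nearest whole number: n = 151

151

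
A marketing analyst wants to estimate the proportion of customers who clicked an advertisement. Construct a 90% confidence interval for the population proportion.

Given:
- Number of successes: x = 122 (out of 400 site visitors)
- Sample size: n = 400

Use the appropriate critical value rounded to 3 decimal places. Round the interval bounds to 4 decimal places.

Sample proportion: p̂ = 122/400 = 0.305000

Check conditions for normal approximation:
  np̂ = 122 ≥ 10 ✓
  n(1-p̂) = 278 ≥ 10 ✓

The sample is large enough, so use a z-interval (normal approximation) for the proportion.

For 90% confidence, z* = 1.645 (from standard normal table)

Standard error: SE = √(p̂(1-p̂)/n) = √(0.305000×0.695000/400) = 0.02302037

Margin of error: E = z* × SE = 1.645 × 0.02302037 = 0.037869

Z-interval: p̂ ± E = 0.305000 ± 0.037869 = (0.267131, 0.342869)

Rounded to 4 decimal places:

(0.2671, 0.3429)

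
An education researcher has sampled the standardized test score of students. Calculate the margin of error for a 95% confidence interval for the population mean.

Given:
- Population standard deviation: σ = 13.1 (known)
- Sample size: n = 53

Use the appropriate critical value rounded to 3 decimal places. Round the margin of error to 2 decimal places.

The population standard deviation σ is known, so use the z-interval margin of error formula.

For 95% confidence, z* = 1.96 (from standard normal table)

Margin of error formula for z-interval: E = z* × σ/√n

E = 1.96 × 13.1/√53
  = 1.96 × 1.799423
  = 3.5269

Rounded to 2 decimal places:

3.53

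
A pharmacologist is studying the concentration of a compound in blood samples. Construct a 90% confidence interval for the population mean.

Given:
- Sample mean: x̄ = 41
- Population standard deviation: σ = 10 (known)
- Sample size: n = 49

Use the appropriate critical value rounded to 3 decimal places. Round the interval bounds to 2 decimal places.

The population standard deviation σ is known, so use a z-interval (standard normal critical value).

For 90% confidence, z* = 1.645 (from standard normal table)

Standard error: SE = σ/√n = 10/√49 = 1.428571

Margin of error: E = z* × SE = 1.645 × 1.428571 = 2.3500

Z-interval: x̄ ± E = 41 ± 2.3500 = (38.6500, 43.3500)

Rounded to 2 decimal places:

(38.65, 43.35)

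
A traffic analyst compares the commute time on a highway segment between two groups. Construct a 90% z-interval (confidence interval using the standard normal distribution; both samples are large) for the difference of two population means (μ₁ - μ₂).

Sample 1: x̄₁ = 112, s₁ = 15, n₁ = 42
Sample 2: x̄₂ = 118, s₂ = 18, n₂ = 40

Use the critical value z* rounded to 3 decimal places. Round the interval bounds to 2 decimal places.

Both samples are large (n₁ = 42 ≥ 30, n₂ = 40 ≥ 30), so a z-interval for the difference of means applies.

Point estimate: x̄₁ - x̄₂ = 112 - 118 = -6

Standard error: SE = √(s₁²/n₁ + s₂²/n₂)
= √(15²/42 + 18²/40)
= √(5.357143 + 8.100000)
= 3.668398

For 90% confidence, z* = 1.645 (from standard normal table)
Margin of error: E = z* × SE = 1.645 × 3.668398 = 6.0345

Z-interval: (x̄₁ - x̄₂) ± E = -6 ± 6.0345 = (-12.0345, 0.0345)

Rounded to 2 decimal places:

(-12.03, 0.03)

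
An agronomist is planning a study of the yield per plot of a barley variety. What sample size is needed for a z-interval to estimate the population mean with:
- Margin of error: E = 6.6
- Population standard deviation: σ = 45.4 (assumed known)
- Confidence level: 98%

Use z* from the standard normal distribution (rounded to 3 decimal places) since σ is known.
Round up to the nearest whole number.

Using z* since population σ is known (z-interval formula).

For 98% confidence, z* = 2.326 (from standard normal table)

Sample size formula for z-interval: n = (z*σ/E)²

n = (2.326 × 45.4 / 6.6)²
  = (16.000061)²
  = 256.0019

Round up to the nearest whole number: n = 257

257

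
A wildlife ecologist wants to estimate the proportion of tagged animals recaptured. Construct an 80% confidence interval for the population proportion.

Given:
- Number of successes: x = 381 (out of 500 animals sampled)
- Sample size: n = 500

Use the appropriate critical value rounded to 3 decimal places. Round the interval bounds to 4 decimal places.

Sample proportion: p̂ = 381/500 = 0.762000

Check conditions for normal approximation:
  np̂ = 381 ≥ 10 ✓
  n(1-p̂) = 119 ≥ 10 ✓

The sample is large enough, so use a z-interval (normal approximation) for the proportion.

For 80% confidence, z* = 1.282 (from standard normal table)

Standard error: SE = √(p̂(1-p̂)/n) = √(0.762000×0.238000/500) = 0.01904500

Margin of error: E = z* × SE = 1.282 × 0.01904500 = 0.024416

Z-interval: p̂ ± E = 0.762000 ± 0.024416 = (0.737584, 0.786416)

Rounded to 4 decimal places:

(0.7376, 0.7864)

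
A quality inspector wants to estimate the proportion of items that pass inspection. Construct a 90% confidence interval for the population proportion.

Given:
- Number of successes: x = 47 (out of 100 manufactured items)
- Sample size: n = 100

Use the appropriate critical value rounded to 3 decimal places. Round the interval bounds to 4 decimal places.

Sample proportion: p̂ = 47/100 = 0.470000

Check conditions for normal approximation:
  np̂ = 47 ≥ 10 ✓
  n(1-p̂) = 53 ≥ 10 ✓

The sample is large enough, so use a z-interval (normal approximation) for the proportion.

For 90% confidence, z* = 1.645 (from standard normal table)

Standard error: SE = √(p̂(1-p̂)/n) = √(0.470000×0.530000/100) = 0.04990992

Margin of error: E = z* × SE = 1.645 × 0.04990992 = 0.082102

Z-interval: p̂ ± E = 0.470000 ± 0.082102 = (0.387898, 0.552102)

Rounded to 4 decimal places:

(0.3879, 0.5521)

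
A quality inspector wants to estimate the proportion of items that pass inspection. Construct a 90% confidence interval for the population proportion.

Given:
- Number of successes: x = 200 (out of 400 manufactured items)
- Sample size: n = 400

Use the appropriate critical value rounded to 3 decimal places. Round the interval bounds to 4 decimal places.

Sample proportion: p̂ = 200/400 = 0.500000

Check conditions for normal approximation:
  np̂ = 200 ≥ 10 ✓
  n(1-p̂) = 200 ≥ 10 ✓

The sample is large enough, so use a z-interval (normal approximation) for the proportion.

For 90% confidence, z* = 1.645 (from standard normal table)

Standard error: SE = √(p̂(1-p̂)/n) = √(0.500000×0.500000/400) = 0.02500000

Margin of error: E = z* × SE = 1.645 × 0.02500000 = 0.041125

Z-interval: p̂ ± E = 0.500000 ± 0.041125 = (0.458875, 0.541125)

Rounded to 4 decimal places:

(0.4589, 0.5411)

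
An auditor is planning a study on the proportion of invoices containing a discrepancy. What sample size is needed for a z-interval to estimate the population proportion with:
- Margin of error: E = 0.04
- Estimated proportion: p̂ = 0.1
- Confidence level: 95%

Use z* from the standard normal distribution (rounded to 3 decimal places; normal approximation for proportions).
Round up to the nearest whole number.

Using z* for proportion z-interval (normal approximation).

For 95% confidence, z* = 1.96 (from standard normal table)

Sample size formula for proportion z-interval: n = z*²p̂(1-p̂)/E²

n = 1.96² × 0.1 × 0.9 / 0.04²
  = 3.8416 × 0.09 / 0.0016
  = 216.0900

Round up to the nearest whole number: n = 217

217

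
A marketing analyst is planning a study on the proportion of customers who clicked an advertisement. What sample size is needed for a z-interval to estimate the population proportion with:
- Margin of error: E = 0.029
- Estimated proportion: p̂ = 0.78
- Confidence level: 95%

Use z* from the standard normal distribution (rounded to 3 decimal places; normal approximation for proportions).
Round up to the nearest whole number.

Using z* for proportion z-interval (normal approximation).

For 95% confidence, z* = 1.96 (from standard normal table)

Sample size formula for proportion z-interval: n = z*²p̂(1-p̂)/E²

n = 1.96² × 0.78 × 0.22 / 0.029²
  = 3.8416 × 0.1716 / 0.000841
  = 783.8508

Round up to the nearest whole number: n = 784

784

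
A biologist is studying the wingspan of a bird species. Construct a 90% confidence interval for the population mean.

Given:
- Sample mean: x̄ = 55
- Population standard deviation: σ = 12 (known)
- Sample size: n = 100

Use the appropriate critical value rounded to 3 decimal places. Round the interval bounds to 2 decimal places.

The population standard deviation σ is known, so use a z-interval (standard normal critical value).

For 90% confidence, z* = 1.645 (from standard normal table)

Standard error: SE = σ/√n = 12/√100 = 1.200000

Margin of error: E = z* × SE = 1.645 × 1.200000 = 1.9740

Z-interval: x̄ ± E = 55 ± 1.9740 = (53.0260, 56.9740)

Rounded to 2 decimal places:

(53.03, 56.97)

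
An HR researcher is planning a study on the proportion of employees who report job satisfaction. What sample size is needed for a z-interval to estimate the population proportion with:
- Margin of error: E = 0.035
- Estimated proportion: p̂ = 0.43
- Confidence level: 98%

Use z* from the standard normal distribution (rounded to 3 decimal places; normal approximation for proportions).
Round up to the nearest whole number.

Using z* for proportion z-interval (normal approximation).

For 98% confidence, z* = 2.326 (from standard normal table)

Sample size formula for proportion z-interval: n = z*²p̂(1-p̂)/E²

n = 2.326² × 0.43 × 0.57 / 0.035²
  = 5.410276 × 0.2451 / 0.001225
  = 1082.4969

Round up to the nearest whole number: n = 1083

1083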